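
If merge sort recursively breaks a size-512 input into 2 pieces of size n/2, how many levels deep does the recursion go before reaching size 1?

For divide and conquer with division factor 2:

Problem sizes at each level:
Level 0: 512
Level 1: 256
Level 2: 128
Level 3: 64
Level 4: 32
Level 5: 16
Level 6: 8
Level 7: 4
Level 8: 2
Level 9: 1

The root is level 0 and the size-1 base case is level 9 (the tree spans levels 0 through 9, i.e. 10 levels counting the root), so the depth is the number of divisions: log_2(512) = 9

The recursion tree depth is log_2(512) = 9. At each level, the problem size is divided by 2, so it takes 9 divisions to reduce to a base case of size 1. The algorithm makes 2 recursive calls at each level.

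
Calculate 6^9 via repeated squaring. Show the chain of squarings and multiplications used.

Computing 6^9 by squaring (build up from 6^1; each line after the first costs one multiplication):

6^1 = 6
6^2 = (6^1)^2 = 6^2 = 36
6^4 = (6^2)^2 = 36^2 = 1296
6^8 = (6^4)^2 = 1296^2 = 1679616
6^9 = 6 * 6^8 = 6 * 1679616 = 10077696

Result: 10077696
Multiplications needed: 4 (4 lines after 6^1)

6^9 = 10077696. Using exponentiation by squaring, this requires 4 multiplications. The key idea: if the exponent is even, square the half-power; if odd, multiply by the base once.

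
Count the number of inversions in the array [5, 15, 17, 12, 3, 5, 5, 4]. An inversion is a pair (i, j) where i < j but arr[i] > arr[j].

Finding inversions in [5, 15, 17, 12, 3, 5, 5, 4]:

(0, 4): arr[0]=5 > arr[4]=3
(0, 7): arr[0]=5 > arr[7]=4
(1, 3): arr[1]=15 > arr[3]=12
(1, 4): arr[1]=15 > arr[4]=3
(1, 5): arr[1]=15 > arr[5]=5
(1, 6): arr[1]=15 > arr[6]=5
(1, 7): arr[1]=15 > arr[7]=4
(2, 3): arr[2]=17 > arr[3]=12
(2, 4): arr[2]=17 > arr[4]=3
(2, 5): arr[2]=17 > arr[5]=5
(2, 6): arr[2]=17 > arr[6]=5
(2, 7): arr[2]=17 > arr[7]=4
(3, 4): arr[3]=12 > arr[4]=3
(3, 5): arr[3]=12 > arr[5]=5
(3, 6): arr[3]=12 > arr[6]=5
(3, 7): arr[3]=12 > arr[7]=4
(5, 7): arr[5]=5 > arr[7]=4
(6, 7): arr[6]=5 > arr[7]=4

Total inversions: 18

The array has 18 inversion(s): (0,4), (0,7), (1,3), (1,4), (1,5), (1,6), (1,7), (2,3), (2,4), (2,5), (2,6), (2,7), (3,4), (3,5), (3,6), (3,7), (5,7), (6,7). Each pair (i,j) satisfies i < j and arr[i] > arr[j].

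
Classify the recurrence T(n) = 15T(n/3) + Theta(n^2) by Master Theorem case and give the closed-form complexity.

Master Theorem for T(n) = 15T(n/3) + O(n^2):

a = 15, b = 3, c = 2
log_b(a) = log_3(15) = 2.4650

Case 1: c = 2 < log_3(15) = 2.4650
T(n) = O(n^(log_3 15))

For T(n) = 15T(n/3) + O(n^2): log_3(15) = 2.4650. This is Case 1 of the Master Theorem (c < log_b(a), work dominated by leaves), giving O(n^(log_3 15)).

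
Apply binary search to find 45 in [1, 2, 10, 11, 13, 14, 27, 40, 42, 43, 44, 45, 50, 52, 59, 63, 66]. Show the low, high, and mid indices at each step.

Binary search for 45 in [1, 2, 10, 11, 13, 14, 27, 40, 42, 43, 44, 45, 50, 52, 59, 63, 66]:

lo=0, hi=16, mid=8, arr[mid]=42 -> 42 < 45, search right half
lo=9, hi=16, mid=12, arr[mid]=50 -> 50 > 45, search left half
lo=9, hi=11, mid=10, arr[mid]=44 -> 44 < 45, search right half
lo=11, hi=11, mid=11, arr[mid]=45 -> Found target at index 11!

Binary search finds 45 at index 11 after 4 comparisons. The search repeatedly halves the search space by comparing with the middle element.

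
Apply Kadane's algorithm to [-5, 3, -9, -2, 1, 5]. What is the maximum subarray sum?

Using Kadane's algorithm on [-5, 3, -9, -2, 1, 5]:

Scanning through the array:
Position 1 (value 3): max_ending_here = 3, max_so_far = 3
Position 2 (value -9): max_ending_here = -6, max_so_far = 3
Position 3 (value -2): max_ending_here = -2, max_so_far = 3
Position 4 (value 1): max_ending_here = 1, max_so_far = 3
Position 5 (value 5): max_ending_here = 6, max_so_far = 6

Maximum subarray: [1, 5]
Maximum sum: 6

The maximum subarray is [1, 5] with sum 6. This subarray runs from index 4 to index 5.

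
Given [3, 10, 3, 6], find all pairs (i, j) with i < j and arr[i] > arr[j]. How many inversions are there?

Finding inversions in [3, 10, 3, 6]:

(1, 2): arr[1]=10 > arr[2]=3
(1, 3): arr[1]=10 > arr[3]=6

Total inversions: 2

The array has 2 inversion(s): (1,2), (1,3). Each pair (i,j) satisfies i < j and arr[i] > arr[j].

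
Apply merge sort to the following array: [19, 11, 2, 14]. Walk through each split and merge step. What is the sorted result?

Merge sort trace:

Split: [19, 11, 2, 14] -> [19, 11] and [2, 14]
  Split: [19, 11] -> [19] and [11]
  Merge: [19] + [11] -> [11, 19]
  Split: [2, 14] -> [2] and [14]
  Merge: [2] + [14] -> [2, 14]
Merge: [11, 19] + [2, 14] -> [2, 11, 14, 19]

Final sorted array: [2, 11, 14, 19]

The merge sort proceeds by recursively splitting the array and merging sorted halves.
After all merges, the sorted array is [2, 11, 14, 19].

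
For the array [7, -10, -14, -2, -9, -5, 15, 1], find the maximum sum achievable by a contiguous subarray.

Using Kadane's algorithm on [7, -10, -14, -2, -9, -5, 15, 1]:

Scanning through the array:
Position 1 (value -10): max_ending_here = -3, max_so_far = 7
Position 2 (value -14): max_ending_here = -14, max_so_far = 7
Position 3 (value -2): max_ending_here = -2, max_so_far = 7
Position 4 (value -9): max_ending_here = -9, max_so_far = 7
Position 5 (value -5): max_ending_here = -5, max_so_far = 7
Position 6 (value 15): max_ending_here = 15, max_so_far = 15
Position 7 (value 1): max_ending_here = 16, max_so_far = 16

Maximum subarray: [15, 1]
Maximum sum: 16

The maximum subarray is [15, 1] with sum 16. This subarray runs from index 6 to index 7.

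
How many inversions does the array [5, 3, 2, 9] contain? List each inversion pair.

Finding inversions in [5, 3, 2, 9]:

(0, 1): arr[0]=5 > arr[1]=3
(0, 2): arr[0]=5 > arr[2]=2
(1, 2): arr[1]=3 > arr[2]=2

Total inversions: 3

The array has 3 inversion(s): (0,1), (0,2), (1,2). Each pair (i,j) satisfies i < j and arr[i] > arr[j].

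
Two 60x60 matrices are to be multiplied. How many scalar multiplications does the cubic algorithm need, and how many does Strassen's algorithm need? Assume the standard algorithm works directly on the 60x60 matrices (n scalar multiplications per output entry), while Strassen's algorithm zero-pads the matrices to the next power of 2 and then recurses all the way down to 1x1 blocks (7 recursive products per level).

Matrix multiplication for 60x60 matrices:

Strassen's algorithm requires power-of-2 dimensions. Pad 60x60 to 64x64 (next power of 2).

Standard algorithm: 60^3 = 216000 multiplications
Strassen's algorithm: 7^(log2(64)) = 7^6 = 117649 multiplications
Savings: 216000 - 117649 = 98351 multiplications

Standard: 216000 multiplications (60^3). Strassen: 117649 multiplications (7^6, after padding to 64x64). Strassen reduces 8 recursive multiplications to 7 at each level.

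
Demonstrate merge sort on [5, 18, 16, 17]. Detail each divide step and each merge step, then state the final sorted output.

Merge sort trace:

Split: [5, 18, 16, 17] -> [5, 18] and [16, 17]
  Split: [5, 18] -> [5] and [18]
  Merge: [5] + [18] -> [5, 18]
  Split: [16, 17] -> [16] and [17]
  Merge: [16] + [17] -> [16, 17]
Merge: [5, 18] + [16, 17] -> [5, 16, 17, 18]

Final sorted array: [5, 16, 17, 18]

The merge sort proceeds by recursively splitting the array and merging sorted halves.
After all merges, the sorted array is [5, 16, 17, 18].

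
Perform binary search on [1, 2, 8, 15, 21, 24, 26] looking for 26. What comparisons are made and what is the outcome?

Binary search for 26 in [1, 2, 8, 15, 21, 24, 26]:

lo=0, hi=6, mid=3, arr[mid]=15 -> 15 < 26, search right half
lo=4, hi=6, mid=5, arr[mid]=24 -> 24 < 26, search right half
lo=6, hi=6, mid=6, arr[mid]=26 -> Found target at index 6!

Binary search finds 26 at index 6 after 3 comparisons. The search repeatedly halves the search space by comparing with the middle element.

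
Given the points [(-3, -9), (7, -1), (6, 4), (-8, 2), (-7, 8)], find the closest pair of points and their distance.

Computing all pairwise distances among 5 points:

d((-3, -9), (7, -1)) = 12.8062
d((-3, -9), (6, 4)) = 15.8114
d((-3, -9), (-8, 2)) = 12.083
d((-3, -9), (-7, 8)) = 17.4642
d((7, -1), (6, 4)) = 5.099 <-- minimum
d((7, -1), (-8, 2)) = 15.2971
d((7, -1), (-7, 8)) = 16.6433
d((6, 4), (-8, 2)) = 14.1421
d((6, 4), (-7, 8)) = 13.6015
d((-8, 2), (-7, 8)) = 6.0828

Closest pair: (7, -1) and (6, 4) with distance 5.099

The closest pair is (7, -1) and (6, 4) with Euclidean distance 5.099. For 5 points, brute-force pairwise comparison is shown above. For large n, the divide-and-conquer algorithm (sort by x, recurse on halves, check the dividing strip) achieves O(n log n).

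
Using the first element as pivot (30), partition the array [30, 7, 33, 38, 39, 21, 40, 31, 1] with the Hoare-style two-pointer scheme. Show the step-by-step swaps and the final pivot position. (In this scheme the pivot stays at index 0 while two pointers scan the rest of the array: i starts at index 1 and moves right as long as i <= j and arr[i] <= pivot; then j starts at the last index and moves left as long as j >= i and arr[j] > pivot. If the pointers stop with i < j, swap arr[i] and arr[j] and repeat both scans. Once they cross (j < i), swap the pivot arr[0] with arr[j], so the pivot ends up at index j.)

Hoare-style two-pointer partition with pivot = 30:

Initial array: [30, 7, 33, 38, 39, 21, 40, 31, 1]

Pointers start at i = 1, j = 8.
i stops at index 2 (arr[2]=33 > 30), j stops at index 8 (arr[8]=1 <= 30): swap arr[2] and arr[8], array becomes [30, 7, 1, 38, 39, 21, 40, 31, 33]
i stops at index 3 (arr[3]=38 > 30), j stops at index 5 (arr[5]=21 <= 30): swap arr[3] and arr[5], array becomes [30, 7, 1, 21, 39, 38, 40, 31, 33]
i ends at 4, j ends at 3: the pointers have crossed (j < i), so scanning stops.

Swap pivot arr[0] with arr[3] to place pivot at position 3: [21, 7, 1, 30, 39, 38, 40, 31, 33]
Pivot position: 3

After partitioning with pivot 30, the array becomes [21, 7, 1, 30, 39, 38, 40, 31, 33]. The pivot is placed at index 3. All elements to the left of the pivot are <= 30, and all elements to the right are > 30.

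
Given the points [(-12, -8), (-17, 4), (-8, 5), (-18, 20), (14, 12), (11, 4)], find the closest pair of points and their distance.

Computing all pairwise distances among 6 points:

d((-12, -8), (-17, 4)) = 13.0
d((-12, -8), (-8, 5)) = 13.6015
d((-12, -8), (-18, 20)) = 28.6356
d((-12, -8), (14, 12)) = 32.8024
d((-12, -8), (11, 4)) = 25.9422
d((-17, 4), (-8, 5)) = 9.0554
d((-17, 4), (-18, 20)) = 16.0312
d((-17, 4), (14, 12)) = 32.0156
d((-17, 4), (11, 4)) = 28.0
d((-8, 5), (-18, 20)) = 18.0278
d((-8, 5), (14, 12)) = 23.0868
d((-8, 5), (11, 4)) = 19.0263
d((-18, 20), (14, 12)) = 32.9848
d((-18, 20), (11, 4)) = 33.121
d((14, 12), (11, 4)) = 8.544 <-- minimum

Closest pair: (14, 12) and (11, 4) with distance 8.544

The closest pair is (14, 12) and (11, 4) with Euclidean distance 8.544. For 6 points, brute-force pairwise comparison is shown above. For large n, the divide-and-conquer algorithm (sort by x, recurse on halves, check the dividing strip) achieves O(n log n).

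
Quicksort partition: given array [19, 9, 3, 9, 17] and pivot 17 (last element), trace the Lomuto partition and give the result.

Lomuto partition with pivot = 17:

Initial array: [19, 9, 3, 9, 17]

arr[0]=19 > 17: no swap
arr[1]=9 <= 17: swap with position 0, array becomes [9, 19, 3, 9, 17]
arr[2]=3 <= 17: swap with position 1, array becomes [9, 3, 19, 9, 17]
arr[3]=9 <= 17: swap with position 2, array becomes [9, 3, 9, 19, 17]

Place pivot at position 3: [9, 3, 9, 17, 19]
Pivot position: 3

After partitioning with pivot 17, the array becomes [9, 3, 9, 17, 19]. The pivot is placed at index 3. All elements to the left of the pivot are <= 17, and all elements to the right are > 17.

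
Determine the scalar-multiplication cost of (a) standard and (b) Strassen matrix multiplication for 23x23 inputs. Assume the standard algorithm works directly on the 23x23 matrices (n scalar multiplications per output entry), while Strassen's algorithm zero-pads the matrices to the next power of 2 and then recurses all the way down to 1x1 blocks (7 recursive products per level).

Matrix multiplication for 23x23 matrices:

Strassen's algorithm requires power-of-2 dimensions. Pad 23x23 to 32x32 (next power of 2).

Standard algorithm: 23^3 = 12167 multiplications
Strassen's algorithm: 7^(log2(32)) = 7^5 = 16807 multiplications
Difference: 12167 - 16807 = -4640 (Strassen uses MORE here due to padding overhead — for small or just-over-power-of-2 n, padding can outweigh the per-level savings)

Standard: 12167 multiplications (23^3). Strassen: 16807 multiplications (7^5, after padding to 32x32). Strassen reduces 8 recursive multiplications to 7 at each level.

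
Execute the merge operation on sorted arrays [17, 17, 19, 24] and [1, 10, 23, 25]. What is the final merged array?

Merging process:

Compare 17 vs 1: take 1 from right. Merged: [1]
Compare 17 vs 10: take 10 from right. Merged: [1, 10]
Compare 17 vs 23: take 17 from left. Merged: [1, 10, 17]
Compare 17 vs 23: take 17 from left. Merged: [1, 10, 17, 17]
Compare 19 vs 23: take 19 from left. Merged: [1, 10, 17, 17, 19]
Compare 24 vs 23: take 23 from right. Merged: [1, 10, 17, 17, 19, 23]
Compare 24 vs 25: take 24 from left. Merged: [1, 10, 17, 17, 19, 23, 24]
Append remaining from right: [25]. Merged: [1, 10, 17, 17, 19, 23, 24, 25]

Final merged array: [1, 10, 17, 17, 19, 23, 24, 25]
Total comparisons: 7

The merged array is [1, 10, 17, 17, 19, 23, 24, 25], requiring 7 comparisons. The merge step runs in O(n) time where n is the total number of elements.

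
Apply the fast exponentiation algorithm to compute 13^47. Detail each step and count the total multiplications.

Computing 13^47 by squaring (build up from 13^1; each line after the first costs one multiplication):

13^1 = 13
13^2 = (13^1)^2 = 13^2 = 169
13^4 = (13^2)^2 = 169^2 = 28561
13^5 = 13 * 13^4 = 13 * 28561 = 371293
13^10 = (13^5)^2 = 371293^2 = 137858491849
13^11 = 13 * 13^10 = 13 * 137858491849 = 1792160394037
13^22 = (13^11)^2 = 1792160394037^2 = 3211838877954855105157369
13^23 = 13 * 13^22 = 13 * 3211838877954855105157369 = 41753905413413116367045797
13^46 = (13^23)^2 = 41753905413413116367045797^2 = 1743388617272249143997555461487119439669521095365209
13^47 = 13 * 13^46 = 13 * 1743388617272249143997555461487119439669521095365209 = 22664052024539238871968220999332552715703774239747717

Result: 22664052024539238871968220999332552715703774239747717
Multiplications needed: 9 (9 lines after 13^1)

13^47 = 22664052024539238871968220999332552715703774239747717. Using exponentiation by squaring, this requires 9 multiplications. The key idea: if the exponent is even, square the half-power; if odd, multiply by the base once.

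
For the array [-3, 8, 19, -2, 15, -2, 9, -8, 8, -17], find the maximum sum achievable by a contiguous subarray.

Using Kadane's algorithm on [-3, 8, 19, -2, 15, -2, 9, -8, 8, -17]:

Scanning through the array:
Position 1 (value 8): max_ending_here = 8, max_so_far = 8
Position 2 (value 19): max_ending_here = 27, max_so_far = 27
Position 3 (value -2): max_ending_here = 25, max_so_far = 27
Position 4 (value 15): max_ending_here = 40, max_so_far = 40
Position 5 (value -2): max_ending_here = 38, max_so_far = 40
Position 6 (value 9): max_ending_here = 47, max_so_far = 47
Position 7 (value -8): max_ending_here = 39, max_so_far = 47
Position 8 (value 8): max_ending_here = 47, max_so_far = 47
Position 9 (value -17): max_ending_here = 30, max_so_far = 47

Maximum subarray: [8, 19, -2, 15, -2, 9]
Maximum sum: 47

The maximum subarray is [8, 19, -2, 15, -2, 9] with sum 47. This subarray runs from index 1 to index 6.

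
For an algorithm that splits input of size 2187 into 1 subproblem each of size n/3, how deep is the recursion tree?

For divide and conquer with division factor 3:

Problem sizes at each level:
Level 0: 2187
Level 1: 729
Level 2: 243
Level 3: 81
Level 4: 27
Level 5: 9
Level 6: 3
Level 7: 1

The root is level 0 and the size-1 base case is level 7 (the tree spans levels 0 through 7, i.e. 8 levels counting the root), so the depth is the number of divisions: log_3(2187) = 7

The recursion tree depth is log_3(2187) = 7. At each level, the problem size is divided by 3, so it takes 7 divisions to reduce to a base case of size 1. The algorithm makes 1 recursive call at each level.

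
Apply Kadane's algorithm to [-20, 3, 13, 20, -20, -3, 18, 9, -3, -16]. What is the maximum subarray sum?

Using Kadane's algorithm on [-20, 3, 13, 20, -20, -3, 18, 9, -3, -16]:

Scanning through the array:
Position 1 (value 3): max_ending_here = 3, max_so_far = 3
Position 2 (value 13): max_ending_here = 16, max_so_far = 16
Position 3 (value 20): max_ending_here = 36, max_so_far = 36
Position 4 (value -20): max_ending_here = 16, max_so_far = 36
Position 5 (value -3): max_ending_here = 13, max_so_far = 36
Position 6 (value 18): max_ending_here = 31, max_so_far = 36
Position 7 (value 9): max_ending_here = 40, max_so_far = 40
Position 8 (value -3): max_ending_here = 37, max_so_far = 40
Position 9 (value -16): max_ending_here = 21, max_so_far = 40

Maximum subarray: [3, 13, 20, -20, -3, 18, 9]
Maximum sum: 40

The maximum subarray is [3, 13, 20, -20, -3, 18, 9] with sum 40. This subarray runs from index 1 to index 7.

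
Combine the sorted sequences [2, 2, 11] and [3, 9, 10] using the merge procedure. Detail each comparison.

Merging process:

Compare 2 vs 3: take 2 from left. Merged: [2]
Compare 2 vs 3: take 2 from left. Merged: [2, 2]
Compare 11 vs 3: take 3 from right. Merged: [2, 2, 3]
Compare 11 vs 9: take 9 from right. Merged: [2, 2, 3, 9]
Compare 11 vs 10: take 10 from right. Merged: [2, 2, 3, 9, 10]
Append remaining from left: [11]. Merged: [2, 2, 3, 9, 10, 11]

Final merged array: [2, 2, 3, 9, 10, 11]
Total comparisons: 5

The merged array is [2, 2, 3, 9, 10, 11], requiring 5 comparisons. The merge step runs in O(n) time where n is the total number of elements.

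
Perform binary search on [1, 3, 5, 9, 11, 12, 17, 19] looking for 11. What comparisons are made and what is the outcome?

Binary search for 11 in [1, 3, 5, 9, 11, 12, 17, 19]:

lo=0, hi=7, mid=3, arr[mid]=9 -> 9 < 11, search right half
lo=4, hi=7, mid=5, arr[mid]=12 -> 12 > 11, search left half
lo=4, hi=4, mid=4, arr[mid]=11 -> Found target at index 4!

Binary search finds 11 at index 4 after 3 comparisons. The search repeatedly halves the search space by comparing with the middle element.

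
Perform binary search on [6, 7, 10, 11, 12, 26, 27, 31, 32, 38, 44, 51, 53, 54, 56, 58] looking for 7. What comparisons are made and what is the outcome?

Binary search for 7 in [6, 7, 10, 11, 12, 26, 27, 31, 32, 38, 44, 51, 53, 54, 56, 58]:

lo=0, hi=15, mid=7, arr[mid]=31 -> 31 > 7, search left half
lo=0, hi=6, mid=3, arr[mid]=11 -> 11 > 7, search left half
lo=0, hi=2, mid=1, arr[mid]=7 -> Found target at index 1!

Binary search finds 7 at index 1 after 3 comparisons. The search repeatedly halves the search space by comparing with the middle element.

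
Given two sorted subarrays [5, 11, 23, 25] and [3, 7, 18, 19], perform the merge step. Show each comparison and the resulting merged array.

Merging process:

Compare 5 vs 3: take 3 from right. Merged: [3]
Compare 5 vs 7: take 5 from left. Merged: [3, 5]
Compare 11 vs 7: take 7 from right. Merged: [3, 5, 7]
Compare 11 vs 18: take 11 from left. Merged: [3, 5, 7, 11]
Compare 23 vs 18: take 18 from right. Merged: [3, 5, 7, 11, 18]
Compare 23 vs 19: take 19 from right. Merged: [3, 5, 7, 11, 18, 19]
Append remaining from left: [23, 25]. Merged: [3, 5, 7, 11, 18, 19, 23, 25]

Final merged array: [3, 5, 7, 11, 18, 19, 23, 25]
Total comparisons: 6

The merged array is [3, 5, 7, 11, 18, 19, 23, 25], requiring 6 comparisons. The merge step runs in O(n) time where n is the total number of elements.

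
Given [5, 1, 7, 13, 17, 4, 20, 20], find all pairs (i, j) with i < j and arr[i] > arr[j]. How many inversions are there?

Finding inversions in [5, 1, 7, 13, 17, 4, 20, 20]:

(0, 1): arr[0]=5 > arr[1]=1
(0, 5): arr[0]=5 > arr[5]=4
(2, 5): arr[2]=7 > arr[5]=4
(3, 5): arr[3]=13 > arr[5]=4
(4, 5): arr[4]=17 > arr[5]=4

Total inversions: 5

The array has 5 inversion(s): (0,1), (0,5), (2,5), (3,5), (4,5). Each pair (i,j) satisfies i < j and arr[i] > arr[j].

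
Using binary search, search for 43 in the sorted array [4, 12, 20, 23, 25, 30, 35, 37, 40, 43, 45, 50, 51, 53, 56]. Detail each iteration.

Binary search for 43 in [4, 12, 20, 23, 25, 30, 35, 37, 40, 43, 45, 50, 51, 53, 56]:

lo=0, hi=14, mid=7, arr[mid]=37 -> 37 < 43, search right half
lo=8, hi=14, mid=11, arr[mid]=50 -> 50 > 43, search left half
lo=8, hi=10, mid=9, arr[mid]=43 -> Found target at index 9!

Binary search finds 43 at index 9 after 3 comparisons. The search repeatedly halves the search space by comparing with the middle element.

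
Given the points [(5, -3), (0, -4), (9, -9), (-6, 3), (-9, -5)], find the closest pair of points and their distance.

Computing all pairwise distances among 5 points:

d((5, -3), (0, -4)) = 5.099 <-- minimum
d((5, -3), (9, -9)) = 7.2111
d((5, -3), (-6, 3)) = 12.53
d((5, -3), (-9, -5)) = 14.1421
d((0, -4), (9, -9)) = 10.2956
d((0, -4), (-6, 3)) = 9.2195
d((0, -4), (-9, -5)) = 9.0554
d((9, -9), (-6, 3)) = 19.2094
d((9, -9), (-9, -5)) = 18.4391
d((-6, 3), (-9, -5)) = 8.544

Closest pair: (5, -3) and (0, -4) with distance 5.099

The closest pair is (5, -3) and (0, -4) with Euclidean distance 5.099. For 5 points, brute-force pairwise comparison is shown above. For large n, the divide-and-conquer algorithm (sort by x, recurse on halves, check the dividing strip) achieves O(n log n).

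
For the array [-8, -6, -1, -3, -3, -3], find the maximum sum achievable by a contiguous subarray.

Using Kadane's algorithm on [-8, -6, -1, -3, -3, -3]:

Scanning through the array:
Position 1 (value -6): max_ending_here = -6, max_so_far = -6
Position 2 (value -1): max_ending_here = -1, max_so_far = -1
Position 3 (value -3): max_ending_here = -3, max_so_far = -1
Position 4 (value -3): max_ending_here = -3, max_so_far = -1
Position 5 (value -3): max_ending_here = -3, max_so_far = -1

Maximum subarray: [-1]
Maximum sum: -1

The maximum subarray is [-1] with sum -1. This subarray runs from index 2 to index 2.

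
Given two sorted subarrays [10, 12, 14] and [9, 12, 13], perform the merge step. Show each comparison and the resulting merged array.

Merging process:

Compare 10 vs 9: take 9 from right. Merged: [9]
Compare 10 vs 12: take 10 from left. Merged: [9, 10]
Compare 12 vs 12: take 12 from left. Merged: [9, 10, 12]
Compare 14 vs 12: take 12 from right. Merged: [9, 10, 12, 12]
Compare 14 vs 13: take 13 from right. Merged: [9, 10, 12, 12, 13]
Append remaining from left: [14]. Merged: [9, 10, 12, 12, 13, 14]

Final merged array: [9, 10, 12, 12, 13, 14]
Total comparisons: 5

The merged array is [9, 10, 12, 12, 13, 14], requiring 5 comparisons. The merge step runs in O(n) time where n is the total number of elements.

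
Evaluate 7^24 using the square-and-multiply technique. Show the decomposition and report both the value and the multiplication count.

Computing 7^24 by squaring (build up from 7^1; each line after the first costs one multiplication):

7^1 = 7
7^2 = (7^1)^2 = 7^2 = 49
7^3 = 7 * 7^2 = 7 * 49 = 343
7^6 = (7^3)^2 = 343^2 = 117649
7^12 = (7^6)^2 = 117649^2 = 13841287201
7^24 = (7^12)^2 = 13841287201^2 = 191581231380566414401

Result: 191581231380566414401
Multiplications needed: 5 (5 lines after 7^1)

7^24 = 191581231380566414401. Using exponentiation by squaring, this requires 5 multiplications. The key idea: if the exponent is even, square the half-power; if odd, multiply by the base once.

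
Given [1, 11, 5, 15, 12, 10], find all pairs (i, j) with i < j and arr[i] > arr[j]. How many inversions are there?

Finding inversions in [1, 11, 5, 15, 12, 10]:

(1, 2): arr[1]=11 > arr[2]=5
(1, 5): arr[1]=11 > arr[5]=10
(3, 4): arr[3]=15 > arr[4]=12
(3, 5): arr[3]=15 > arr[5]=10
(4, 5): arr[4]=12 > arr[5]=10

Total inversions: 5

The array has 5 inversion(s): (1,2), (1,5), (3,4), (3,5), (4,5). Each pair (i,j) satisfies i < j and arr[i] > arr[j].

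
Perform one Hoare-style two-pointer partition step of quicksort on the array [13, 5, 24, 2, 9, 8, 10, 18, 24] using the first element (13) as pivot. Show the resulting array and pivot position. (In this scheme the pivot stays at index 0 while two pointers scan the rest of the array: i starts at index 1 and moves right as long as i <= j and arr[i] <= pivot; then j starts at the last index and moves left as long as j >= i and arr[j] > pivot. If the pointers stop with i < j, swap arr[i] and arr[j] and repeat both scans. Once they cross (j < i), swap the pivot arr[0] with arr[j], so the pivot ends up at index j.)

Hoare-style two-pointer partition with pivot = 13:

Initial array: [13, 5, 24, 2, 9, 8, 10, 18, 24]

Pointers start at i = 1, j = 8.
i stops at index 2 (arr[2]=24 > 13), j stops at index 6 (arr[6]=10 <= 13): swap arr[2] and arr[6], array becomes [13, 5, 10, 2, 9, 8, 24, 18, 24]
i ends at 6, j ends at 5: the pointers have crossed (j < i), so scanning stops.

Swap pivot arr[0] with arr[5] to place pivot at position 5: [8, 5, 10, 2, 9, 13, 24, 18, 24]
Pivot position: 5

After partitioning with pivot 13, the array becomes [8, 5, 10, 2, 9, 13, 24, 18, 24]. The pivot is placed at index 5. All elements to the left of the pivot are <= 13, and all elements to the right are > 13.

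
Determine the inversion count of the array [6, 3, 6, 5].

Finding inversions in [6, 3, 6, 5]:

(0, 1): arr[0]=6 > arr[1]=3
(0, 3): arr[0]=6 > arr[3]=5
(2, 3): arr[2]=6 > arr[3]=5

Total inversions: 3

The array has 3 inversion(s): (0,1), (0,3), (2,3). Each pair (i,j) satisfies i < j and arr[i] > arr[j].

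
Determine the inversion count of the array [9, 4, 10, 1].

Finding inversions in [9, 4, 10, 1]:

(0, 1): arr[0]=9 > arr[1]=4
(0, 3): arr[0]=9 > arr[3]=1
(1, 3): arr[1]=4 > arr[3]=1
(2, 3): arr[2]=10 > arr[3]=1

Total inversions: 4

The array has 4 inversion(s): (0,1), (0,3), (1,3), (2,3). Each pair (i,j) satisfies i < j and arr[i] > arr[j].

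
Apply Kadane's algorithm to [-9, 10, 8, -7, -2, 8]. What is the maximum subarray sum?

Using Kadane's algorithm on [-9, 10, 8, -7, -2, 8]:

Scanning through the array:
Position 1 (value 10): max_ending_here = 10, max_so_far = 10
Position 2 (value 8): max_ending_here = 18, max_so_far = 18
Position 3 (value -7): max_ending_here = 11, max_so_far = 18
Position 4 (value -2): max_ending_here = 9, max_so_far = 18
Position 5 (value 8): max_ending_here = 17, max_so_far = 18

Maximum subarray: [10, 8]
Maximum sum: 18

The maximum subarray is [10, 8] with sum 18. This subarray runs from index 1 to index 2.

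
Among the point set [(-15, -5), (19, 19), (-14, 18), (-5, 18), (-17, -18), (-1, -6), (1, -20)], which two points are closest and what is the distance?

Computing all pairwise distances among 7 points:

d((-15, -5), (19, 19)) = 41.6173
d((-15, -5), (-14, 18)) = 23.0217
d((-15, -5), (-5, 18)) = 25.0799
d((-15, -5), (-17, -18)) = 13.1529
d((-15, -5), (-1, -6)) = 14.0357
d((-15, -5), (1, -20)) = 21.9317
d((19, 19), (-14, 18)) = 33.0151
d((19, 19), (-5, 18)) = 24.0208
d((19, 19), (-17, -18)) = 51.6236
d((19, 19), (-1, -6)) = 32.0156
d((19, 19), (1, -20)) = 42.9535
d((-14, 18), (-5, 18)) = 9.0 <-- minimum
d((-14, 18), (-17, -18)) = 36.1248
d((-14, 18), (-1, -6)) = 27.2947
d((-14, 18), (1, -20)) = 40.8534
d((-5, 18), (-17, -18)) = 37.9473
d((-5, 18), (-1, -6)) = 24.3311
d((-5, 18), (1, -20)) = 38.4708
d((-17, -18), (-1, -6)) = 20.0
d((-17, -18), (1, -20)) = 18.1108
d((-1, -6), (1, -20)) = 14.1421

Closest pair: (-14, 18) and (-5, 18) with distance 9.0

The closest pair is (-14, 18) and (-5, 18) with Euclidean distance 9.0. For 7 points, brute-force pairwise comparison is shown above. For large n, the divide-and-conquer algorithm (sort by x, recurse on halves, check the dividing strip) achieves O(n log n).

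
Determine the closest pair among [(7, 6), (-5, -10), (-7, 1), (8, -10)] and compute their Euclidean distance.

Computing all pairwise distances among 4 points:

d((7, 6), (-5, -10)) = 20.0
d((7, 6), (-7, 1)) = 14.8661
d((7, 6), (8, -10)) = 16.0312
d((-5, -10), (-7, 1)) = 11.1803 <-- minimum
d((-5, -10), (8, -10)) = 13.0
d((-7, 1), (8, -10)) = 18.6011

Closest pair: (-5, -10) and (-7, 1) with distance 11.1803

The closest pair is (-5, -10) and (-7, 1) with Euclidean distance 11.1803. For 4 points, brute-force pairwise comparison is shown above. For large n, the divide-and-conquer algorithm (sort by x, recurse on halves, check the dividing strip) achieves O(n log n).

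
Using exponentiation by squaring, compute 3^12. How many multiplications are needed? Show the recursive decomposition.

Computing 3^12 by squaring (build up from 3^1; each line after the first costs one multiplication):

3^1 = 3
3^2 = (3^1)^2 = 3^2 = 9
3^3 = 3 * 3^2 = 3 * 9 = 27
3^6 = (3^3)^2 = 27^2 = 729
3^12 = (3^6)^2 = 729^2 = 531441

Result: 531441
Multiplications needed: 4 (4 lines after 3^1)

3^12 = 531441. Using exponentiation by squaring, this requires 4 multiplications. The key idea: if the exponent is even, square the half-power; if odd, multiply by the base once.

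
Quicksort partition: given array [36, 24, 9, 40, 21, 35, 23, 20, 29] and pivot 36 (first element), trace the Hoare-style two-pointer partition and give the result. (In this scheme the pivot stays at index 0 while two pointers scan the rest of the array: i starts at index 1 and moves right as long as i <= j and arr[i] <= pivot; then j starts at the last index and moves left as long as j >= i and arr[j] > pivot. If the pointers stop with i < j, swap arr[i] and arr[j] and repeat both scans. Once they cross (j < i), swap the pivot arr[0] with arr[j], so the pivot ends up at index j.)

Hoare-style two-pointer partition with pivot = 36:

Initial array: [36, 24, 9, 40, 21, 35, 23, 20, 29]

Pointers start at i = 1, j = 8.
i stops at index 3 (arr[3]=40 > 36), j stops at index 8 (arr[8]=29 <= 36): swap arr[3] and arr[8], array becomes [36, 24, 9, 29, 21, 35, 23, 20, 40]
i ends at 8, j ends at 7: the pointers have crossed (j < i), so scanning stops.

Swap pivot arr[0] with arr[7] to place pivot at position 7: [20, 24, 9, 29, 21, 35, 23, 36, 40]
Pivot position: 7

After partitioning with pivot 36, the array becomes [20, 24, 9, 29, 21, 35, 23, 36, 40]. The pivot is placed at index 7. All elements to the left of the pivot are <= 36, and all elements to the right are > 36.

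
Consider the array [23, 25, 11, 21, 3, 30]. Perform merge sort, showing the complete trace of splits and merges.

Merge sort trace:

Split: [23, 25, 11, 21, 3, 30] -> [23, 25, 11] and [21, 3, 30]
  Split: [23, 25, 11] -> [23] and [25, 11]
    Split: [25, 11] -> [25] and [11]
    Merge: [25] + [11] -> [11, 25]
  Merge: [23] + [11, 25] -> [11, 23, 25]
  Split: [21, 3, 30] -> [21] and [3, 30]
    Split: [3, 30] -> [3] and [30]
    Merge: [3] + [30] -> [3, 30]
  Merge: [21] + [3, 30] -> [3, 21, 30]
Merge: [11, 23, 25] + [3, 21, 30] -> [3, 11, 21, 23, 25, 30]

Final sorted array: [3, 11, 21, 23, 25, 30]

The merge sort proceeds by recursively splitting the array and merging sorted halves.
After all merges, the sorted array is [3, 11, 21, 23, 25, 30].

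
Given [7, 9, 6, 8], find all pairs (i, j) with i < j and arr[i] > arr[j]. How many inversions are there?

Finding inversions in [7, 9, 6, 8]:

(0, 2): arr[0]=7 > arr[2]=6
(1, 2): arr[1]=9 > arr[2]=6
(1, 3): arr[1]=9 > arr[3]=8

Total inversions: 3

The array has 3 inversion(s): (0,2), (1,2), (1,3). Each pair (i,j) satisfies i < j and arr[i] > arr[j].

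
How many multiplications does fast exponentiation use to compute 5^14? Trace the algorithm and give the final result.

Computing 5^14 by squaring (build up from 5^1; each line after the first costs one multiplication):

5^1 = 5
5^2 = (5^1)^2 = 5^2 = 25
5^3 = 5 * 5^2 = 5 * 25 = 125
5^6 = (5^3)^2 = 125^2 = 15625
5^7 = 5 * 5^6 = 5 * 15625 = 78125
5^14 = (5^7)^2 = 78125^2 = 6103515625

Result: 6103515625
Multiplications needed: 5 (5 lines after 5^1)

5^14 = 6103515625. Using exponentiation by squaring, this requires 5 multiplications. The key idea: if the exponent is even, square the half-power; if odd, multiply by the base once.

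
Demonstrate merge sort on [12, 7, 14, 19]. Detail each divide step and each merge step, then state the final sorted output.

Merge sort trace:

Split: [12, 7, 14, 19] -> [12, 7] and [14, 19]
  Split: [12, 7] -> [12] and [7]
  Merge: [12] + [7] -> [7, 12]
  Split: [14, 19] -> [14] and [19]
  Merge: [14] + [19] -> [14, 19]
Merge: [7, 12] + [14, 19] -> [7, 12, 14, 19]

Final sorted array: [7, 12, 14, 19]

The merge sort proceeds by recursively splitting the array and merging sorted halves.
After all merges, the sorted array is [7, 12, 14, 19].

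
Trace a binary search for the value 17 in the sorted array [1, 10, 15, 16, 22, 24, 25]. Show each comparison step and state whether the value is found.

Binary search for 17 in [1, 10, 15, 16, 22, 24, 25]:

lo=0, hi=6, mid=3, arr[mid]=16 -> 16 < 17, search right half
lo=4, hi=6, mid=5, arr[mid]=24 -> 24 > 17, search left half
lo=4, hi=4, mid=4, arr[mid]=22 -> 22 > 17, search left half
lo=4 > hi=3, target 17 not found

Binary search determines that 17 is not in the array after 3 comparisons. The search space was exhausted without finding the target.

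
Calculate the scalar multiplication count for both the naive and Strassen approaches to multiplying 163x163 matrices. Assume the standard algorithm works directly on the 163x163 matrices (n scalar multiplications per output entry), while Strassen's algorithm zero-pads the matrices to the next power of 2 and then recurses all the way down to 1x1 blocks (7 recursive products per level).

Matrix multiplication for 163x163 matrices:

Strassen's algorithm requires power-of-2 dimensions. Pad 163x163 to 256x256 (next power of 2).

Standard algorithm: 163^3 = 4330747 multiplications
Strassen's algorithm: 7^(log2(256)) = 7^8 = 5764801 multiplications
Difference: 4330747 - 5764801 = -1434054 (Strassen uses MORE here due to padding overhead — for small or just-over-power-of-2 n, padding can outweigh the per-level savings)

Standard: 4330747 multiplications (163^3). Strassen: 5764801 multiplications (7^8, after padding to 256x256). Strassen reduces 8 recursive multiplications to 7 at each level.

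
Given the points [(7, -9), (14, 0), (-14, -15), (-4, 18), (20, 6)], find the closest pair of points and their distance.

Computing all pairwise distances among 5 points:

d((7, -9), (14, 0)) = 11.4018
d((7, -9), (-14, -15)) = 21.8403
d((7, -9), (-4, 18)) = 29.1548
d((7, -9), (20, 6)) = 19.8494
d((14, 0), (-14, -15)) = 31.7648
d((14, 0), (-4, 18)) = 25.4558
d((14, 0), (20, 6)) = 8.4853 <-- minimum
d((-14, -15), (-4, 18)) = 34.4819
d((-14, -15), (20, 6)) = 39.9625
d((-4, 18), (20, 6)) = 26.8328

Closest pair: (14, 0) and (20, 6) with distance 8.4853

The closest pair is (14, 0) and (20, 6) with Euclidean distance 8.4853. For 5 points, brute-force pairwise comparison is shown above. For large n, the divide-and-conquer algorithm (sort by x, recurse on halves, check the dividing strip) achieves O(n log n).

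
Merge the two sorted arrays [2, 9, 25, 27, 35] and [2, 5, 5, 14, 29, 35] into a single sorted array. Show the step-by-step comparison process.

Merging process:

Compare 2 vs 2: take 2 from left. Merged: [2]
Compare 9 vs 2: take 2 from right. Merged: [2, 2]
Compare 9 vs 5: take 5 from right. Merged: [2, 2, 5]
Compare 9 vs 5: take 5 from right. Merged: [2, 2, 5, 5]
Compare 9 vs 14: take 9 from left. Merged: [2, 2, 5, 5, 9]
Compare 25 vs 14: take 14 from right. Merged: [2, 2, 5, 5, 9, 14]
Compare 25 vs 29: take 25 from left. Merged: [2, 2, 5, 5, 9, 14, 25]
Compare 27 vs 29: take 27 from left. Merged: [2, 2, 5, 5, 9, 14, 25, 27]
Compare 35 vs 29: take 29 from right. Merged: [2, 2, 5, 5, 9, 14, 25, 27, 29]
Compare 35 vs 35: take 35 from left. Merged: [2, 2, 5, 5, 9, 14, 25, 27, 29, 35]
Append remaining from right: [35]. Merged: [2, 2, 5, 5, 9, 14, 25, 27, 29, 35, 35]

Final merged array: [2, 2, 5, 5, 9, 14, 25, 27, 29, 35, 35]
Total comparisons: 10

The merged array is [2, 2, 5, 5, 9, 14, 25, 27, 29, 35, 35], requiring 10 comparisons. The merge step runs in O(n) time where n is the total number of elements.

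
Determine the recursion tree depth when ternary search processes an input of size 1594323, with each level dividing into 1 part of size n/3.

For divide and conquer with division factor 3:

Problem sizes at each level:
Level 0: 1594323
Level 1: 531441
Level 2: 177147
Level 3: 59049
Level 4: 19683
Level 5: 6561
Level 6: 2187
Level 7: 729
Level 8: 243
Level 9: 81
Level 10: 27
Level 11: 9
Level 12: 3
Level 13: 1

The root is level 0 and the size-1 base case is level 13 (the tree spans levels 0 through 13, i.e. 14 levels counting the root), so the depth is the number of divisions: log_3(1594323) = 13

The recursion tree depth is log_3(1594323) = 13. At each level, the problem size is divided by 3, so it takes 13 divisions to reduce to a base case of size 1. The algorithm makes 1 recursive call at each level.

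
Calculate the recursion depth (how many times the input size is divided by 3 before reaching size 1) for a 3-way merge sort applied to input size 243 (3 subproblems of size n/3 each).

For divide and conquer with division factor 3:

Problem sizes at each level:
Level 0: 243
Level 1: 81
Level 2: 27
Level 3: 9
Level 4: 3
Level 5: 1

The root is level 0 and the size-1 base case is level 5 (the tree spans levels 0 through 5, i.e. 6 levels counting the root), so the depth is the number of divisions: log_3(243) = 5

The recursion tree depth is log_3(243) = 5. At each level, the problem size is divided by 3, so it takes 5 divisions to reduce to a base case of size 1. The algorithm makes 3 recursive calls at each level.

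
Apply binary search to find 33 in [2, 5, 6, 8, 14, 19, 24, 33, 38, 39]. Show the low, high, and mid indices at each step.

Binary search for 33 in [2, 5, 6, 8, 14, 19, 24, 33, 38, 39]:

lo=0, hi=9, mid=4, arr[mid]=14 -> 14 < 33, search right half
lo=5, hi=9, mid=7, arr[mid]=33 -> Found target at index 7!

Binary search finds 33 at index 7 after 2 comparisons. The search repeatedly halves the search space by comparing with the middle element.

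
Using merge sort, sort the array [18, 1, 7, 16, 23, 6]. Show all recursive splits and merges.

Merge sort trace:

Split: [18, 1, 7, 16, 23, 6] -> [18, 1, 7] and [16, 23, 6]
  Split: [18, 1, 7] -> [18] and [1, 7]
    Split: [1, 7] -> [1] and [7]
    Merge: [1] + [7] -> [1, 7]
  Merge: [18] + [1, 7] -> [1, 7, 18]
  Split: [16, 23, 6] -> [16] and [23, 6]
    Split: [23, 6] -> [23] and [6]
    Merge: [23] + [6] -> [6, 23]
  Merge: [16] + [6, 23] -> [6, 16, 23]
Merge: [1, 7, 18] + [6, 16, 23] -> [1, 6, 7, 16, 18, 23]

Final sorted array: [1, 6, 7, 16, 18, 23]

The merge sort proceeds by recursively splitting the array and merging sorted halves.
After all merges, the sorted array is [1, 6, 7, 16, 18, 23].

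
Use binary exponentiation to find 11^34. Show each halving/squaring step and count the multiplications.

Computing 11^34 by squaring (build up from 11^1; each line after the first costs one multiplication):

11^1 = 11
11^2 = (11^1)^2 = 11^2 = 121
11^4 = (11^2)^2 = 121^2 = 14641
11^8 = (11^4)^2 = 14641^2 = 214358881
11^16 = (11^8)^2 = 214358881^2 = 45949729863572161
11^17 = 11 * 11^16 = 11 * 45949729863572161 = 505447028499293771
11^34 = (11^17)^2 = 505447028499293771^2 = 255476698618765889551019445759400441

Result: 255476698618765889551019445759400441
Multiplications needed: 6 (6 lines after 11^1)

11^34 = 255476698618765889551019445759400441. Using exponentiation by squaring, this requires 6 multiplications. The key idea: if the exponent is even, square the half-power; if odd, multiply by the base once.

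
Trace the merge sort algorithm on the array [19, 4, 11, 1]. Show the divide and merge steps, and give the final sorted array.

Merge sort trace:

Split: [19, 4, 11, 1] -> [19, 4] and [11, 1]
  Split: [19, 4] -> [19] and [4]
  Merge: [19] + [4] -> [4, 19]
  Split: [11, 1] -> [11] and [1]
  Merge: [11] + [1] -> [1, 11]
Merge: [4, 19] + [1, 11] -> [1, 4, 11, 19]

Final sorted array: [1, 4, 11, 19]

The merge sort proceeds by recursively splitting the array and merging sorted halves.
After all merges, the sorted array is [1, 4, 11, 19].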